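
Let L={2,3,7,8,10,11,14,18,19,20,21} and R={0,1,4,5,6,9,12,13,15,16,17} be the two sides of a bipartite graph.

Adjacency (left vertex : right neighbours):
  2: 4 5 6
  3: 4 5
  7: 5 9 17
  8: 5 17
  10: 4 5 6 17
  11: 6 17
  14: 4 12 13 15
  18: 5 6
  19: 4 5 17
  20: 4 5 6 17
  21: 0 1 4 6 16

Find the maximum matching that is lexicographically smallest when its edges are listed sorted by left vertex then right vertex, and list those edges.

Lex-smallest maximum matching: {(2,4), (3,5), (7,9), (8,17), (10,6), (14,12), (21,0)}

|M| = 7 (so the lex-smallest maximum matching has 7 edges)
process left vertices in ascending order; for each, take the smallest-labelled available neighbour that still permits 7 edges overall, or leave it unmatched if none does
lex-smallest matching: {2-4, 3-5, 7-9, 8-17, 10-6, 14-12, 21-0}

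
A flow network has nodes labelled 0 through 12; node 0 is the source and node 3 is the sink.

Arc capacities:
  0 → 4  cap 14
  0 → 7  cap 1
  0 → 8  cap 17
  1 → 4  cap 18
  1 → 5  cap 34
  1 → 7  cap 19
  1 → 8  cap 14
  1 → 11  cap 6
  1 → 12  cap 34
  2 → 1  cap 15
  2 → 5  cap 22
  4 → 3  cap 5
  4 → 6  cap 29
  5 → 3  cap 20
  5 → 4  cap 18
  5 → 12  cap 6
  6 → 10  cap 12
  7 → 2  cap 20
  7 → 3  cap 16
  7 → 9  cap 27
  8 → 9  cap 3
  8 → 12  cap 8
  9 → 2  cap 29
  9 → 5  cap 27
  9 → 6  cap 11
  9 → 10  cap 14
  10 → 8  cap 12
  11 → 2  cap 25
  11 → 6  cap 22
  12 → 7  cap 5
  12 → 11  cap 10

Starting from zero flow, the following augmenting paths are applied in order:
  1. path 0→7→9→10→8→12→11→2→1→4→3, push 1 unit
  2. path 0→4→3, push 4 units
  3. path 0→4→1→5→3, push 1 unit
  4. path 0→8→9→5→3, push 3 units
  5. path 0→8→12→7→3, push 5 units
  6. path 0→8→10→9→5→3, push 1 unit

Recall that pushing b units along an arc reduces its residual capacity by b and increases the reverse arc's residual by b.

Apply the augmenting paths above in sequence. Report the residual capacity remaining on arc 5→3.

Residual capacity of (5,3): 15

after path 1 (0→7→9→10→8→12→11→2→1→4→3, push 1): res(5,3)=20
after path 2 (0→4→3, push 4): res(5,3)=20
after path 3 (0→4→1→5→3, push 1): res(5,3)=19
after path 4 (0→8→9→5→3, push 3): res(5,3)=16
after path 5 (0→8→12→7→3, push 5): res(5,3)=16
after path 6 (0→8→10→9→5→3, push 1): res(5,3)=15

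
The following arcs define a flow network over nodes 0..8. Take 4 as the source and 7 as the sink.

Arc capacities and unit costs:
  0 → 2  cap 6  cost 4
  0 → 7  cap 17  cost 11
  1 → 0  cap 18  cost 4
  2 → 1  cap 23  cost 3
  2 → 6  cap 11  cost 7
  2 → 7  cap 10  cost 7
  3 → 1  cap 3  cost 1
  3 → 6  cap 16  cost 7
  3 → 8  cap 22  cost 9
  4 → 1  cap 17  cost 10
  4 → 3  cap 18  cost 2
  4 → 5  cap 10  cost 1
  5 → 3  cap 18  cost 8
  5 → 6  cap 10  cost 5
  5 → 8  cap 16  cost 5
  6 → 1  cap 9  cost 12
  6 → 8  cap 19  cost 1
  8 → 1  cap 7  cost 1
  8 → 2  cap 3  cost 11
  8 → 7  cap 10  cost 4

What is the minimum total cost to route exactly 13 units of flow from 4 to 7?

shortest-cost path #1: 4→5→8→7 push 10 @ unit cost 10 (adds 100)
shortest-cost path #2: 4→3→1→0→7 push 3 @ unit cost 18 (adds 54)
total cost = 154

Minimum cost for 13 units: 154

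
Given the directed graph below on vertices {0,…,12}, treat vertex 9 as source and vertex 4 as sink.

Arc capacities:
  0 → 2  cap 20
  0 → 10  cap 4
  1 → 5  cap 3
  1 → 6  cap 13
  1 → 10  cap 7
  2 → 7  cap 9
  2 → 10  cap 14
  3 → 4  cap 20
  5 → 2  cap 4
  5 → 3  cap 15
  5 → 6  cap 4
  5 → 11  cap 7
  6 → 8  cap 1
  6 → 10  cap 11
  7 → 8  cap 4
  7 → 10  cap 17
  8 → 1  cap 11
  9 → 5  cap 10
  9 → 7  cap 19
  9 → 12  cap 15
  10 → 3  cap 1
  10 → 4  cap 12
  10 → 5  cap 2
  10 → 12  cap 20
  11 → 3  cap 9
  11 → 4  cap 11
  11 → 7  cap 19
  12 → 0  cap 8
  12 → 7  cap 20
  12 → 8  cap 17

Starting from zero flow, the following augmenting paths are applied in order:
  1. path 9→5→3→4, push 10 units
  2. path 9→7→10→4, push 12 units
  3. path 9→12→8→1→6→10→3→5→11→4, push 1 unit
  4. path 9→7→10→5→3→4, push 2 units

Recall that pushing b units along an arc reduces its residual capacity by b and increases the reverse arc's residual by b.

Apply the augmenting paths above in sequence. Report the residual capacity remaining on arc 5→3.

Residual capacity of (5,3): 4

after path 1 (9→5→3→4, push 10): res(5,3)=5
after path 2 (9→7→10→4, push 12): res(5,3)=5
after path 3 (9→12→8→1→6→10→3→5→11→4, push 1): res(5,3)=6
after path 4 (9→7→10→5→3→4, push 2): res(5,3)=4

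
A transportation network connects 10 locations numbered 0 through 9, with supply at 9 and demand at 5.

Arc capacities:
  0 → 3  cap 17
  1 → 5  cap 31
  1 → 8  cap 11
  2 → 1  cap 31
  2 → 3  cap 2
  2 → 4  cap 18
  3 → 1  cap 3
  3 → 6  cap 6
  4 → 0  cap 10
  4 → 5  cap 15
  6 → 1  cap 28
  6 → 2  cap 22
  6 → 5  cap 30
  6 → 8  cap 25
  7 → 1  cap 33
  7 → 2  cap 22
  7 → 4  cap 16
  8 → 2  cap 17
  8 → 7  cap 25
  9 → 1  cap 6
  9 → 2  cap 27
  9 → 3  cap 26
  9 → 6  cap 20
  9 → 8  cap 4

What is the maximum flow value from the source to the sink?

augment #1: 9→1→5 bottleneck 6, total now 6
augment #2: 9→6→5 bottleneck 20, total now 26
augment #3: 9→2→1→5 bottleneck 25, total now 51
augment #4: 9→2→4→5 bottleneck 2, total now 53
augment #5: 9→3→6→5 bottleneck 6, total now 59
augment #6: 9→8→2→4→5 bottleneck 4, total now 63
augment #7: 9→3→1→2→4→5 bottleneck 3, total now 66

Maximum flow value: 66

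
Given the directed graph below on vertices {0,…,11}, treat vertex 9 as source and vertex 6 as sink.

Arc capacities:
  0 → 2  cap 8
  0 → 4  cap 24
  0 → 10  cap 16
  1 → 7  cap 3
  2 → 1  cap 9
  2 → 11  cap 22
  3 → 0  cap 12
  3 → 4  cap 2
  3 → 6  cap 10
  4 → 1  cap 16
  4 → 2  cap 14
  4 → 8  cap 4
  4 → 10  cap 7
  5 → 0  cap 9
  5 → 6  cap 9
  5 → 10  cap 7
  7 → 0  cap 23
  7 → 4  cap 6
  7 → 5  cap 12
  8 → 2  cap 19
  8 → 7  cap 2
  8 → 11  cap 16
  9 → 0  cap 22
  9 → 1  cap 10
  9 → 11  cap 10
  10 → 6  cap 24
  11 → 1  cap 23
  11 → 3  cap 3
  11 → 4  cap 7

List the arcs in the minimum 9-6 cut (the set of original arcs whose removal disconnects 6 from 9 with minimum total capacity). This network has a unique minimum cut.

Min-cut arcs: {(0,10), (1,7), (4,10), (8,7), (11,3)} (total capacity 31)

augment #1: 9→0→10→6 push 16
augment #2: 9→11→3→6 push 3
augment #3: 9→0→4→10→6 push 6
augment #4: 9→1→7→5→6 push 3
augment #5: 9→11→4→10→6 push 1
augment #6: 9→11→4→8→7→5→6 push 2
max flow = 31; residual-reachable set from 9 gives S-side
cut edges (S→T): {(0,10), (1,7), (4,10), (8,7), (11,3)} total cap 31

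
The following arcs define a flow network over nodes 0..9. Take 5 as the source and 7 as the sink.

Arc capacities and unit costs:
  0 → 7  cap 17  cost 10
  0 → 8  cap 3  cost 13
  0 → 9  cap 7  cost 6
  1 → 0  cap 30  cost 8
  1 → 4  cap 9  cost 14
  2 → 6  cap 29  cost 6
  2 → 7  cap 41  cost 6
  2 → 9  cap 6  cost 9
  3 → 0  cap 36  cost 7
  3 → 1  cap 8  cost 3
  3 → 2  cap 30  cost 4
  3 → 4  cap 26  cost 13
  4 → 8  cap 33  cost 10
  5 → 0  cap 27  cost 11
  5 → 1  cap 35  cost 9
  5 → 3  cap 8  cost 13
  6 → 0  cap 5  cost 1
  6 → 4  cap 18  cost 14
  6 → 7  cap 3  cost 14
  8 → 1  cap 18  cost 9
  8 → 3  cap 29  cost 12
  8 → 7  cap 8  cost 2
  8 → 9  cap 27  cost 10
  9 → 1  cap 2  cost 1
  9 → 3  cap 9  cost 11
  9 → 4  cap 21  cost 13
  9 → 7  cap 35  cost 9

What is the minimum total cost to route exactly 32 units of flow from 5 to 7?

shortest-cost path #1: 5→0→7 push 17 @ unit cost 21 (adds 357)
shortest-cost path #2: 5→3→2→7 push 8 @ unit cost 23 (adds 184)
shortest-cost path #3: 5→0→8→7 push 3 @ unit cost 26 (adds 78)
shortest-cost path #4: 5→0→9→7 push 4 @ unit cost 26 (adds 104)
total cost = 723

Minimum cost for 32 units: 723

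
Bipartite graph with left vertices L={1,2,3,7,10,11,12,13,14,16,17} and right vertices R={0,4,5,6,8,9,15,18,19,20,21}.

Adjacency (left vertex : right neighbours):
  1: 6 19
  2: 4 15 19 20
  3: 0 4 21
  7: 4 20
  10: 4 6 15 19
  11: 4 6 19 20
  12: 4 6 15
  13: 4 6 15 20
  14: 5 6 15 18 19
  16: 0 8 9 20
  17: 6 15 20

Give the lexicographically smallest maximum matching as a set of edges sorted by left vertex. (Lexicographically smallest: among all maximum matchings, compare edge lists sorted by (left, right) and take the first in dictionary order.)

Lex-smallest maximum matching: {(1,6), (2,4), (3,0), (7,20), (10,15), (11,19), (14,5), (16,8)}

|M| = 8 (so the lex-smallest maximum matching has 8 edges)
process left vertices in ascending order; for each, take the smallest-labelled available neighbour that still permits 8 edges overall, or leave it unmatched if none does
lex-smallest matching: {1-6, 2-4, 3-0, 7-20, 10-15, 11-19, 14-5, 16-8}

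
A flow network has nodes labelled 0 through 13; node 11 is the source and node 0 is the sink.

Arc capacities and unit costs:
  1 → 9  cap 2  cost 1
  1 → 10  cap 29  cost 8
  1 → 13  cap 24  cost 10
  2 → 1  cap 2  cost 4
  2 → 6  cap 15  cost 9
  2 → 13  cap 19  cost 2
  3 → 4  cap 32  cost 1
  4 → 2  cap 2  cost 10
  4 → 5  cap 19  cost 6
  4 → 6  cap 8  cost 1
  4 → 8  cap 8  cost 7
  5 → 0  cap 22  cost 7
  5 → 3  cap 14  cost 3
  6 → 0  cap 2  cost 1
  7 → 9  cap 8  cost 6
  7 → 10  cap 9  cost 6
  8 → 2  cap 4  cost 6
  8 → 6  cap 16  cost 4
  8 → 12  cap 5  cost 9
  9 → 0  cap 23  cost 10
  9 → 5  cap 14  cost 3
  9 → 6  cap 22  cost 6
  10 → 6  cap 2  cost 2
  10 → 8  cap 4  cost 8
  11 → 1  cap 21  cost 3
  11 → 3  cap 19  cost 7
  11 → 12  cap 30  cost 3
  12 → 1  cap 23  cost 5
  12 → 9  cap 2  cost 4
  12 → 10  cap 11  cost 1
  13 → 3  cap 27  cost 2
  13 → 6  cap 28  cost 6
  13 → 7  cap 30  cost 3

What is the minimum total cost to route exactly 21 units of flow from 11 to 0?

Minimum cost for 21 units: 391

shortest-cost path #1: 11→12→10→6→0 push 2 @ unit cost 7 (adds 14)
shortest-cost path #2: 11→1→9→0 push 2 @ unit cost 14 (adds 28)
shortest-cost path #3: 11→12→9→0 push 2 @ unit cost 17 (adds 34)
shortest-cost path #4: 11→3→4→5→0 push 15 @ unit cost 21 (adds 315)
total cost = 391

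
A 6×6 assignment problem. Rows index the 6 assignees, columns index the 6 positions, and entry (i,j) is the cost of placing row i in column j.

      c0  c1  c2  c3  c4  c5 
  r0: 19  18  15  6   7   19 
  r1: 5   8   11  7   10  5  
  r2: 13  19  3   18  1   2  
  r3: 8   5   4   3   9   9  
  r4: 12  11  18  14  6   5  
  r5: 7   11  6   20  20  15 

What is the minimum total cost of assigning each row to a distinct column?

Minimum assignment cost: 28

optimal assignment: row0→col3 (cost 6), row1→col0 (cost 5), row2→col4 (cost 1), row3→col1 (cost 5), row4→col5 (cost 5), row5→col2 (cost 6)
total = 6 + 5 + 1 + 5 + 5 + 6 = 28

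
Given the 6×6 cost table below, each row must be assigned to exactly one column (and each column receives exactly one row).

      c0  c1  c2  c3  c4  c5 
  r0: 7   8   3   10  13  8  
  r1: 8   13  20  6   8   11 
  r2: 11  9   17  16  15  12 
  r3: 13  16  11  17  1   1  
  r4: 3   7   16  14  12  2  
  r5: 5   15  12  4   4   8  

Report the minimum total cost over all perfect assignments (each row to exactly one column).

one of 2 optimal assignments: row0→col2 (cost 3), row1→col3 (cost 6), row2→col1 (cost 9), row3→col4 (cost 1), row4→col5 (cost 2), row5→col0 (cost 5)
total = 3 + 6 + 9 + 1 + 2 + 5 = 26

Minimum assignment cost: 26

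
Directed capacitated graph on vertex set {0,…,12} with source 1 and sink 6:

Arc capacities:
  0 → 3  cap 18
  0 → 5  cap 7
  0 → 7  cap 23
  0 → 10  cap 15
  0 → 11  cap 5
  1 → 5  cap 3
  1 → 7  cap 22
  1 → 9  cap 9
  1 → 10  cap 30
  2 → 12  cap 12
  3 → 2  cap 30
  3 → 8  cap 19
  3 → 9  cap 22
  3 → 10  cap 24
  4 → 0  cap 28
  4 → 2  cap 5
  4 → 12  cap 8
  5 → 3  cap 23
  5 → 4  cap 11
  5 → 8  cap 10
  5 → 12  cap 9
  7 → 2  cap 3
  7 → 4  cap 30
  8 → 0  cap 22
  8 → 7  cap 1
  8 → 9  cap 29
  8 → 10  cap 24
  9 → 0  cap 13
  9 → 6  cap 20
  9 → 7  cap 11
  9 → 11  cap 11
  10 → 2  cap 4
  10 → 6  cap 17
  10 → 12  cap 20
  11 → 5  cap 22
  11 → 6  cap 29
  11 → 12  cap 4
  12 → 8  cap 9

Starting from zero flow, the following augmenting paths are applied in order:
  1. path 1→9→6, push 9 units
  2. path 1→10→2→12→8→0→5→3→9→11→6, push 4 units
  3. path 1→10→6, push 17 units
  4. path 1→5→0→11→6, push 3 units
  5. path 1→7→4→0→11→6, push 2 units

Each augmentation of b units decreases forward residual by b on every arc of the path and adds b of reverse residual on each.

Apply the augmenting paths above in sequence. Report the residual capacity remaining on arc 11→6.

after path 1 (1→9→6, push 9): res(11,6)=29
after path 2 (1→10→2→12→8→0→5→3→9→11→6, push 4): res(11,6)=25
after path 3 (1→10→6, push 17): res(11,6)=25
after path 4 (1→5→0→11→6, push 3): res(11,6)=22
after path 5 (1→7→4→0→11→6, push 2): res(11,6)=20

Residual capacity of (11,6): 20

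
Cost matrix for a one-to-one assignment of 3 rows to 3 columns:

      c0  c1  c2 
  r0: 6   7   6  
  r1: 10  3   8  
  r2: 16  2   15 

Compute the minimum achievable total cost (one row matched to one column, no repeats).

optimal assignment: row0→col0 (cost 6), row1→col2 (cost 8), row2→col1 (cost 2)
total = 6 + 8 + 2 = 16

Minimum assignment cost: 16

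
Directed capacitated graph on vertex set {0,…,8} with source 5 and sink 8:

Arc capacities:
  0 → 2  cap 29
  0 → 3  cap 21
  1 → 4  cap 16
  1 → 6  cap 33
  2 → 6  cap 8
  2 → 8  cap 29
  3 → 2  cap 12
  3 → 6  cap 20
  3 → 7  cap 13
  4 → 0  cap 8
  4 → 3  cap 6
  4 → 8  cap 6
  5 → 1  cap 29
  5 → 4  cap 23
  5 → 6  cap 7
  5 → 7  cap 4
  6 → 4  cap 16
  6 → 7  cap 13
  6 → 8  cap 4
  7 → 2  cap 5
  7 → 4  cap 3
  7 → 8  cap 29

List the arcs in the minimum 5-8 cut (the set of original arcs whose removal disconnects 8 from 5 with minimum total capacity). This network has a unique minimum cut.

Min-cut arcs: {(4,0), (4,3), (4,8), (5,7), (6,7), (6,8)} (total capacity 41)

augment #1: 5→4→8 push 6
augment #2: 5→6→8 push 4
augment #3: 5→7→8 push 4
augment #4: 5→6→7→8 push 3
augment #5: 5→1→6→7→8 push 10
augment #6: 5→4→0→2→8 push 8
augment #7: 5→4→3→2→8 push 6
max flow = 41; residual-reachable set from 5 gives S-side
cut edges (S→T): {(4,0), (4,3), (4,8), (5,7), (6,7), (6,8)} total cap 41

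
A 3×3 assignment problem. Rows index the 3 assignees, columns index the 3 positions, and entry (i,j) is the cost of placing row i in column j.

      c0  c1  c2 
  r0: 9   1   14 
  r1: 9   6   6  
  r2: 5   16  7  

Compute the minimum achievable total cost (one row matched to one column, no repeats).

Minimum assignment cost: 12

optimal assignment: row0→col1 (cost 1), row1→col2 (cost 6), row2→col0 (cost 5)
total = 1 + 6 + 5 = 12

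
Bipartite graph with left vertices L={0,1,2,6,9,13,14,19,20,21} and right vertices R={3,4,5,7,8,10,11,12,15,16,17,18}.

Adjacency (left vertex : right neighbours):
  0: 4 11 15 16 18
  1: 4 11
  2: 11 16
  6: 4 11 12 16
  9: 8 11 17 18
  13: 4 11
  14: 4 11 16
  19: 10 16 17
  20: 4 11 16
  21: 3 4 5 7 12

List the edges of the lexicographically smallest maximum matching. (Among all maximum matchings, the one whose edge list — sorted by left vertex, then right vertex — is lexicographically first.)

Lex-smallest maximum matching: {(0,15), (1,4), (2,11), (6,12), (9,8), (14,16), (19,10), (21,3)}

|M| = 8 (so the lex-smallest maximum matching has 8 edges)
process left vertices in ascending order; for each, take the smallest-labelled available neighbour that still permits 8 edges overall, or leave it unmatched if none does
lex-smallest matching: {0-15, 1-4, 2-11, 6-12, 9-8, 14-16, 19-10, 21-3}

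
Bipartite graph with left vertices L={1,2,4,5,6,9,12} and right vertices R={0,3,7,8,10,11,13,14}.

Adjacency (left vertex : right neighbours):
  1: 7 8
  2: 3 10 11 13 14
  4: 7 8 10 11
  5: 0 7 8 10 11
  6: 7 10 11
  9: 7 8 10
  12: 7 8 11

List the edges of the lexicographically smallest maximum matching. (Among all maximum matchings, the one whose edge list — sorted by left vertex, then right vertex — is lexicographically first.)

Lex-smallest maximum matching: {(1,7), (2,3), (4,8), (5,0), (6,10), (12,11)}

|M| = 6 (so the lex-smallest maximum matching has 6 edges)
process left vertices in ascending order; for each, take the smallest-labelled available neighbour that still permits 6 edges overall, or leave it unmatched if none does
lex-smallest matching: {1-7, 2-3, 4-8, 5-0, 6-10, 12-11}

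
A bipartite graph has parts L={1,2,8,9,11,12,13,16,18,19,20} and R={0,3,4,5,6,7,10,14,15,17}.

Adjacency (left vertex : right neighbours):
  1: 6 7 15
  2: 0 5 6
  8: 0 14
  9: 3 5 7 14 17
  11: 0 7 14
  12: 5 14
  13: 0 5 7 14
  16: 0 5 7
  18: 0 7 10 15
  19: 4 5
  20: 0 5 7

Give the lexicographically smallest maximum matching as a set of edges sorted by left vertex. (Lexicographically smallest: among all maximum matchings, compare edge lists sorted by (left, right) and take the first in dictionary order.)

Lex-smallest maximum matching: {(1,15), (2,6), (8,0), (9,3), (11,7), (12,5), (13,14), (18,10), (19,4)}

|M| = 9 (so the lex-smallest maximum matching has 9 edges)
process left vertices in ascending order; for each, take the smallest-labelled available neighbour that still permits 9 edges overall, or leave it unmatched if none does
lex-smallest matching: {1-15, 2-6, 8-0, 9-3, 11-7, 12-5, 13-14, 18-10, 19-4}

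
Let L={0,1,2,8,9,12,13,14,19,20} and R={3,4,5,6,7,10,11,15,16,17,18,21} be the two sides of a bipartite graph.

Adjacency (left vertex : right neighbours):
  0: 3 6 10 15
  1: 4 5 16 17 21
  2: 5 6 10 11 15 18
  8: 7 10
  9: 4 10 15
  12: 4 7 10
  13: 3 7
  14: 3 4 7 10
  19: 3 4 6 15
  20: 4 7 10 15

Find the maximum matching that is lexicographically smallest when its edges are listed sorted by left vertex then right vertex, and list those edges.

Lex-smallest maximum matching: {(0,3), (1,5), (2,11), (8,7), (9,4), (12,10), (19,6), (20,15)}

|M| = 8 (so the lex-smallest maximum matching has 8 edges)
process left vertices in ascending order; for each, take the smallest-labelled available neighbour that still permits 8 edges overall, or leave it unmatched if none does
lex-smallest matching: {0-3, 1-5, 2-11, 8-7, 9-4, 12-10, 19-6, 20-15}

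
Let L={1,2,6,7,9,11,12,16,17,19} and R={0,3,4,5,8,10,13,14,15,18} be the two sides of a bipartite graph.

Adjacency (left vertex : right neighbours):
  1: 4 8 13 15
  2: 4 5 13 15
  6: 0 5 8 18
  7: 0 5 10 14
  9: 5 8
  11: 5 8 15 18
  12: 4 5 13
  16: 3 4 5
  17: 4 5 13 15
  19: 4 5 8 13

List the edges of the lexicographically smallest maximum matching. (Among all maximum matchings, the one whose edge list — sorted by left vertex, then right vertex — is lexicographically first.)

Lex-smallest maximum matching: {(1,4), (2,5), (6,0), (7,10), (9,8), (11,18), (12,13), (16,3), (17,15)}

|M| = 9 (so the lex-smallest maximum matching has 9 edges)
process left vertices in ascending order; for each, take the smallest-labelled available neighbour that still permits 9 edges overall, or leave it unmatched if none does
lex-smallest matching: {1-4, 2-5, 6-0, 7-10, 9-8, 11-18, 12-13, 16-3, 17-15}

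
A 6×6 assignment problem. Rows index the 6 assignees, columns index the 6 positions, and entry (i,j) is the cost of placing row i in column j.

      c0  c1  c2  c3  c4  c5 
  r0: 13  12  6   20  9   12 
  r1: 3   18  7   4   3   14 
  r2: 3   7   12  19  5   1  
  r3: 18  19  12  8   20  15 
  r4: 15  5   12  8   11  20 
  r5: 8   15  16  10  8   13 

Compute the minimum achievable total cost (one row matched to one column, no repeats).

Minimum assignment cost: 31

one of 2 optimal assignments: row0→col2 (cost 6), row1→col0 (cost 3), row2→col5 (cost 1), row3→col3 (cost 8), row4→col1 (cost 5), row5→col4 (cost 8)
total = 6 + 3 + 1 + 8 + 5 + 8 = 31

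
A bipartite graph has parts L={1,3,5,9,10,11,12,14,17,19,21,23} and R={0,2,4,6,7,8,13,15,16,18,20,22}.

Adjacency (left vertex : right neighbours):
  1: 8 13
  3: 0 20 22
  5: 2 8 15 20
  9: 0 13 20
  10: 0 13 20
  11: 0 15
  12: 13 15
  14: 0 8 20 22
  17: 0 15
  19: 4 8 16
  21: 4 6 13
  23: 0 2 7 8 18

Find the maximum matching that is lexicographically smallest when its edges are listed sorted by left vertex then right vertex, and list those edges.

Lex-smallest maximum matching: {(1,8), (3,0), (5,2), (9,13), (10,20), (11,15), (14,22), (19,4), (21,6), (23,7)}

|M| = 10 (so the lex-smallest maximum matching has 10 edges)
process left vertices in ascending order; for each, take the smallest-labelled available neighbour that still permits 10 edges overall, or leave it unmatched if none does
lex-smallest matching: {1-8, 3-0, 5-2, 9-13, 10-20, 11-15, 14-22, 19-4, 21-6, 23-7}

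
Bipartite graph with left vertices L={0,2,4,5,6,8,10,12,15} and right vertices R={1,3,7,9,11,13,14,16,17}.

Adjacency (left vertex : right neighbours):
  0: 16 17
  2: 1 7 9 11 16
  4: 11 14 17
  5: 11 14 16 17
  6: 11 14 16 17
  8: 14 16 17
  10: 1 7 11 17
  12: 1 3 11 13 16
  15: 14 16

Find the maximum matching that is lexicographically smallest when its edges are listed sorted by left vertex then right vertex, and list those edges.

|M| = 7 (so the lex-smallest maximum matching has 7 edges)
process left vertices in ascending order; for each, take the smallest-labelled available neighbour that still permits 7 edges overall, or leave it unmatched if none does
lex-smallest matching: {0-16, 2-1, 4-11, 5-14, 6-17, 10-7, 12-3}

Lex-smallest maximum matching: {(0,16), (2,1), (4,11), (5,14), (6,17), (10,7), (12,3)}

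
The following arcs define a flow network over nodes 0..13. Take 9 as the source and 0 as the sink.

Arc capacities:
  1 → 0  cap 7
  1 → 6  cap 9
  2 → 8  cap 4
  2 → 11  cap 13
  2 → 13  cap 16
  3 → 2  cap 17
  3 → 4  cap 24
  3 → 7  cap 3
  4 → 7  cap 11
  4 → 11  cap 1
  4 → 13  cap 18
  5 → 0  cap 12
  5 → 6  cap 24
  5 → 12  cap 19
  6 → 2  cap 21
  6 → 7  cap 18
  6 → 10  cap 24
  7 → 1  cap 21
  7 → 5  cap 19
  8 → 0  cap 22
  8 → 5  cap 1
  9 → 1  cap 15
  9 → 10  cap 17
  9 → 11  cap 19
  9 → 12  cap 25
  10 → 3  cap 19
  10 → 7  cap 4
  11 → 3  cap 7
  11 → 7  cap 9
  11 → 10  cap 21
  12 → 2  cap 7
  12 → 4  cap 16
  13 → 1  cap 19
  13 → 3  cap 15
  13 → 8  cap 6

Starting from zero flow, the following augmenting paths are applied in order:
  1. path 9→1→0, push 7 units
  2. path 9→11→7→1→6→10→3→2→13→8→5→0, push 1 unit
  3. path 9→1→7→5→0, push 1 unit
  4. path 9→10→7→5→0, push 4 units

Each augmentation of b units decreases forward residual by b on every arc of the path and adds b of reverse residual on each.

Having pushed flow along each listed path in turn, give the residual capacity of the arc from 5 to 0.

after path 1 (9→1→0, push 7): res(5,0)=12
after path 2 (9→11→7→1→6→10→3→2→13→8→5→0, push 1): res(5,0)=11
after path 3 (9→1→7→5→0, push 1): res(5,0)=10
after path 4 (9→10→7→5→0, push 4): res(5,0)=6

Residual capacity of (5,0): 6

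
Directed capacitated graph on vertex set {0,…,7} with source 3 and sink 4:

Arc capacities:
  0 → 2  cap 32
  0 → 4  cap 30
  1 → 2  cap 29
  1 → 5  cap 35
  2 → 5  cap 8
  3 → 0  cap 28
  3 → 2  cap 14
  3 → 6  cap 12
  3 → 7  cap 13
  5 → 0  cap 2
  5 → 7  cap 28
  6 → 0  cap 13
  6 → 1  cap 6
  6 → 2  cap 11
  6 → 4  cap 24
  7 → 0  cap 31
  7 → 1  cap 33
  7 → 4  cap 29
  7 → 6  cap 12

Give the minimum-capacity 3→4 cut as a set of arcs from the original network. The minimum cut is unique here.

Min-cut arcs: {(2,5), (3,0), (3,6), (3,7)} (total capacity 61)

augment #1: 3→0→4 push 28
augment #2: 3→6→4 push 12
augment #3: 3→7→4 push 13
augment #4: 3→2→5→0→4 push 2
augment #5: 3→2→5→7→4 push 6
max flow = 61; residual-reachable set from 3 gives S-side
cut edges (S→T): {(2,5), (3,0), (3,6), (3,7)} total cap 61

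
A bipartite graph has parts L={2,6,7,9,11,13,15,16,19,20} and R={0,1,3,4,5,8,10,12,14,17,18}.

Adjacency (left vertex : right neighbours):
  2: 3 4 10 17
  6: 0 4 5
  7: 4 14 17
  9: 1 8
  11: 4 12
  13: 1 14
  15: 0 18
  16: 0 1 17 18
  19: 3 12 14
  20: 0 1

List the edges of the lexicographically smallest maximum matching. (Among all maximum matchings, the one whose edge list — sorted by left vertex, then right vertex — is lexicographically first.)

|M| = 10 (so the lex-smallest maximum matching has 10 edges)
process left vertices in ascending order; for each, take the smallest-labelled available neighbour that still permits 10 edges overall, or leave it unmatched if none does
lex-smallest matching: {2-3, 6-5, 7-4, 9-8, 11-12, 13-1, 15-18, 16-17, 19-14, 20-0}

Lex-smallest maximum matching: {(2,3), (6,5), (7,4), (9,8), (11,12), (13,1), (15,18), (16,17), (19,14), (20,0)}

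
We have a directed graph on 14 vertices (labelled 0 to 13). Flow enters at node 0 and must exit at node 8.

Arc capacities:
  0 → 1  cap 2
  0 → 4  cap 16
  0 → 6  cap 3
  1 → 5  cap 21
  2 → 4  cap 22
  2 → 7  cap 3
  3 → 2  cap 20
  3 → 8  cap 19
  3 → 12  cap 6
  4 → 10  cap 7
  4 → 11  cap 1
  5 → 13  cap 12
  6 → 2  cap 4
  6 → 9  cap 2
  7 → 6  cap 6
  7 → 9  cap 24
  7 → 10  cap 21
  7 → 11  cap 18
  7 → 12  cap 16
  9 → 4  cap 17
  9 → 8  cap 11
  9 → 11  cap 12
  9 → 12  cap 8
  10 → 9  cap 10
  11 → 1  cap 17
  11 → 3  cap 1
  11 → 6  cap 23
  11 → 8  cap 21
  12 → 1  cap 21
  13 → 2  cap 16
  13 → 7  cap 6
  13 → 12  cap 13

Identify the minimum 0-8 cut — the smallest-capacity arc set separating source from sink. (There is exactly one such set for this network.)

Min-cut arcs: {(0,1), (0,6), (4,10), (4,11)} (total capacity 13)

augment #1: 0→4→11→8 push 1
augment #2: 0→6→9→8 push 2
augment #3: 0→4→10→9→8 push 7
augment #4: 0→6→2→7→9→8 push 1
augment #5: 0→1→5→13→7→9→8 push 1
augment #6: 0→1→5→13→7→11→8 push 1
max flow = 13; residual-reachable set from 0 gives S-side
cut edges (S→T): {(0,1), (0,6), (4,10), (4,11)} total cap 13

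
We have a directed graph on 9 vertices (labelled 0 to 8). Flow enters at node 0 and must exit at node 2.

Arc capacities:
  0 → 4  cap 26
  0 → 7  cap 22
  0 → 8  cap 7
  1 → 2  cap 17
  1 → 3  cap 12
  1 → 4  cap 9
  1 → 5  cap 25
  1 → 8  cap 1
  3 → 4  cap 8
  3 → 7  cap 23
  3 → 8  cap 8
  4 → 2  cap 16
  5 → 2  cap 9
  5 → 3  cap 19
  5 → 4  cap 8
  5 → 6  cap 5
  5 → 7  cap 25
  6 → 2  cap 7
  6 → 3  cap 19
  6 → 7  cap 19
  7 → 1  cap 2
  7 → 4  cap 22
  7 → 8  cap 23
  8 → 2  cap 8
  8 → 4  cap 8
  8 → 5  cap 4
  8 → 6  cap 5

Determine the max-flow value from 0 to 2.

Maximum flow value: 35

augment #1: 0→4→2 bottleneck 16, total now 16
augment #2: 0→8→2 bottleneck 7, total now 23
augment #3: 0→7→1→2 bottleneck 2, total now 25
augment #4: 0→7→8→2 bottleneck 1, total now 26
augment #5: 0→7→8→5→2 bottleneck 4, total now 30
augment #6: 0→7→8→6→2 bottleneck 5, total now 35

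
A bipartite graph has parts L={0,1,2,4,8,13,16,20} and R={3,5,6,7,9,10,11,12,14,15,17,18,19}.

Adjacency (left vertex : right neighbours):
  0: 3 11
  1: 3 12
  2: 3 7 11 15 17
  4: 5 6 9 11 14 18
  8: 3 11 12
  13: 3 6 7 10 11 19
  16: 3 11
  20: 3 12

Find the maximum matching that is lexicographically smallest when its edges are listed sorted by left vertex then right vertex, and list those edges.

|M| = 6 (so the lex-smallest maximum matching has 6 edges)
process left vertices in ascending order; for each, take the smallest-labelled available neighbour that still permits 6 edges overall, or leave it unmatched if none does
lex-smallest matching: {0-3, 1-12, 2-7, 4-5, 8-11, 13-6}

Lex-smallest maximum matching: {(0,3), (1,12), (2,7), (4,5), (8,11), (13,6)}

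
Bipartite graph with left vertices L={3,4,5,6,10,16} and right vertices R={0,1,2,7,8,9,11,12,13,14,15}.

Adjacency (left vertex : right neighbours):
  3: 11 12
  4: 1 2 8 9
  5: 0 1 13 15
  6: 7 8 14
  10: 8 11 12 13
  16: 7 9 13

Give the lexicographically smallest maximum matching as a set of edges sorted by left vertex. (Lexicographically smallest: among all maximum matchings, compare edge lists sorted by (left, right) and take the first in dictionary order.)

|M| = 6 (so the lex-smallest maximum matching has 6 edges)
process left vertices in ascending order; for each, take the smallest-labelled available neighbour that still permits 6 edges overall, or leave it unmatched if none does
lex-smallest matching: {3-11, 4-1, 5-0, 6-7, 10-8, 16-9}

Lex-smallest maximum matching: {(3,11), (4,1), (5,0), (6,7), (10,8), (16,9)}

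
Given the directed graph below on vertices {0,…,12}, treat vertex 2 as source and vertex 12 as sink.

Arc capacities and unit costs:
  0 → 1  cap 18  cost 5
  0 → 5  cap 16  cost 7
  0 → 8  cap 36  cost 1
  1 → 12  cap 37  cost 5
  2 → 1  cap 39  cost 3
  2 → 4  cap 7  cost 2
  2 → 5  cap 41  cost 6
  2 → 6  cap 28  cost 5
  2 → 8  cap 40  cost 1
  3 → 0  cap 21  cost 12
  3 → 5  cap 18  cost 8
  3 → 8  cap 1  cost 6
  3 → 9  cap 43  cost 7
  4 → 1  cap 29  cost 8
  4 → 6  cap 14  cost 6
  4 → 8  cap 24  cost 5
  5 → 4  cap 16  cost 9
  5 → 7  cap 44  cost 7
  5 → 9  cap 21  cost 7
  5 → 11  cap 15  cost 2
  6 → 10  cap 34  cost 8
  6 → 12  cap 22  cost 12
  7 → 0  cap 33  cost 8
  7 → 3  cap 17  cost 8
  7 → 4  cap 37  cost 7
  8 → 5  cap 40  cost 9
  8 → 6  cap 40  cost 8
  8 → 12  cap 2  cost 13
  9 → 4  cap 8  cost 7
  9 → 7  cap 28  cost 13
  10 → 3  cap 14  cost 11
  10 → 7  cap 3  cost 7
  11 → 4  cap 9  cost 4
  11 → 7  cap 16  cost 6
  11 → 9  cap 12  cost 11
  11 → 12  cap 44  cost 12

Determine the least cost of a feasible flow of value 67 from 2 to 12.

shortest-cost path #1: 2→1→12 push 37 @ unit cost 8 (adds 296)
shortest-cost path #2: 2→8→12 push 2 @ unit cost 14 (adds 28)
shortest-cost path #3: 2→6→12 push 22 @ unit cost 17 (adds 374)
shortest-cost path #4: 2→5→11→12 push 6 @ unit cost 20 (adds 120)
total cost = 818

Minimum cost for 67 units: 818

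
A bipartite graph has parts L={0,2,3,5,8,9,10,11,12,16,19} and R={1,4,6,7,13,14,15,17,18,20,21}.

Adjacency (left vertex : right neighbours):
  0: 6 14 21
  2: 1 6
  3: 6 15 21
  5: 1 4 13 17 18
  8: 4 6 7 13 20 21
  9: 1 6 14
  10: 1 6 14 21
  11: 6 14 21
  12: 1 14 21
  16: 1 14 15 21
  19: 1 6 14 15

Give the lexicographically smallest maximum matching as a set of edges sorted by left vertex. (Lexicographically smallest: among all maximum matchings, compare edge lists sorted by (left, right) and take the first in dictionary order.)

|M| = 7 (so the lex-smallest maximum matching has 7 edges)
process left vertices in ascending order; for each, take the smallest-labelled available neighbour that still permits 7 edges overall, or leave it unmatched if none does
lex-smallest matching: {0-6, 2-1, 3-15, 5-4, 8-7, 9-14, 10-21}

Lex-smallest maximum matching: {(0,6), (2,1), (3,15), (5,4), (8,7), (9,14), (10,21)}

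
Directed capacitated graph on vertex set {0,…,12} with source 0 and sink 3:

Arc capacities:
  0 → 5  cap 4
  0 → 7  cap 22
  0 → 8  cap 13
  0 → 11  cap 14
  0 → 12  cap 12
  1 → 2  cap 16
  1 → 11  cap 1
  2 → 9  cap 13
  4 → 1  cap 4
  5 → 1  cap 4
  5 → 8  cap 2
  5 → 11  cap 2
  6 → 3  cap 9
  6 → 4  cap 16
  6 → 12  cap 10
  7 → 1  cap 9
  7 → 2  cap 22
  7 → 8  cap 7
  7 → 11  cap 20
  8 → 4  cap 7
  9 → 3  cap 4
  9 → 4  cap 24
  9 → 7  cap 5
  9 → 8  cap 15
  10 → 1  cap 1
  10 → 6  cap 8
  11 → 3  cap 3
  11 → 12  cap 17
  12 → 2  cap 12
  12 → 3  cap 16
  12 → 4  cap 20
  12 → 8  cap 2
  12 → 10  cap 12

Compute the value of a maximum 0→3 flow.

Maximum flow value: 31

augment #1: 0→11→3 bottleneck 3, total now 3
augment #2: 0→12→3 bottleneck 12, total now 15
augment #3: 0→11→12→3 bottleneck 4, total now 19
augment #4: 0→7→2→9→3 bottleneck 4, total now 23
augment #5: 0→11→12→10→6→3 bottleneck 7, total now 30
augment #6: 0→5→11→12→10→6→3 bottleneck 1, total now 31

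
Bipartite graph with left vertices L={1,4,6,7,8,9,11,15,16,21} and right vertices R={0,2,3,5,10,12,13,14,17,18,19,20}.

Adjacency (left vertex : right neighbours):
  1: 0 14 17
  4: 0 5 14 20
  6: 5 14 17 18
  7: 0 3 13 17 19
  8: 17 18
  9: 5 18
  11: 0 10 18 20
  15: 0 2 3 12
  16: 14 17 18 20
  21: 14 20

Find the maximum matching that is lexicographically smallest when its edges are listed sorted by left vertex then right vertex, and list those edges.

Lex-smallest maximum matching: {(1,0), (4,5), (6,14), (7,3), (8,17), (9,18), (11,10), (15,2), (16,20)}

|M| = 9 (so the lex-smallest maximum matching has 9 edges)
process left vertices in ascending order; for each, take the smallest-labelled available neighbour that still permits 9 edges overall, or leave it unmatched if none does
lex-smallest matching: {1-0, 4-5, 6-14, 7-3, 8-17, 9-18, 11-10, 15-2, 16-20}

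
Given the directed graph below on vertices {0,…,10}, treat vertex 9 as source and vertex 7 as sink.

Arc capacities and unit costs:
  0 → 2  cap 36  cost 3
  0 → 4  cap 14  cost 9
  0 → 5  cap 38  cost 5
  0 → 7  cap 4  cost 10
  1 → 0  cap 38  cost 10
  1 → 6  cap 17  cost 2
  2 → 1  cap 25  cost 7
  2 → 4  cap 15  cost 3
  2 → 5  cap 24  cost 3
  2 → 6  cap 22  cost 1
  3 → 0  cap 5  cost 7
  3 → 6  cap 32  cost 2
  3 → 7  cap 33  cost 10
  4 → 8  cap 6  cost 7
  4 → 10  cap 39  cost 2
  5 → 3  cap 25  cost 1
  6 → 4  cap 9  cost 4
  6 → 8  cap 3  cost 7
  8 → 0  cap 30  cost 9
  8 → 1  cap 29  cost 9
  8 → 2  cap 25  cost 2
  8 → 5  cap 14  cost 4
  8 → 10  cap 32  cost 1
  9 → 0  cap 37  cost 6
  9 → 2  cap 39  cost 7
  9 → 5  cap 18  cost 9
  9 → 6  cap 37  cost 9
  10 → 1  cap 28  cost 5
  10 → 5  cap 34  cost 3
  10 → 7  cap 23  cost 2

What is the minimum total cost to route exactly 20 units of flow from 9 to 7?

shortest-cost path #1: 9→2→4→10→7 push 15 @ unit cost 14 (adds 210)
shortest-cost path #2: 9→0→7 push 4 @ unit cost 16 (adds 64)
shortest-cost path #3: 9→2→6→4→10→7 push 1 @ unit cost 16 (adds 16)
total cost = 290

Minimum cost for 20 units: 290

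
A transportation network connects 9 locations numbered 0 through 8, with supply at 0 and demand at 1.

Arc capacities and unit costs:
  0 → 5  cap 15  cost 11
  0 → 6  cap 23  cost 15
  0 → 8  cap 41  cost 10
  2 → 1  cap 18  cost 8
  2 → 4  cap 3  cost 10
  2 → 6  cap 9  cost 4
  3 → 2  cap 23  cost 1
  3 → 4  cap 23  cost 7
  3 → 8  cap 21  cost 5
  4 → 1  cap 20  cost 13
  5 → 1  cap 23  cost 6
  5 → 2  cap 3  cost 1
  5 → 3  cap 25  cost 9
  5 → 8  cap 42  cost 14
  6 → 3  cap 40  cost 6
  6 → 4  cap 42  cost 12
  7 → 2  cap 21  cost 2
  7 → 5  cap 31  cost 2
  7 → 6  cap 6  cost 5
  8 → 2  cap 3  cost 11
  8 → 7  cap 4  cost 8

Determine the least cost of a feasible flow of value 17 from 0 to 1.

shortest-cost path #1: 0→5→1 push 15 @ unit cost 17 (adds 255)
shortest-cost path #2: 0→8→7→5→1 push 2 @ unit cost 26 (adds 52)
total cost = 307

Minimum cost for 17 units: 307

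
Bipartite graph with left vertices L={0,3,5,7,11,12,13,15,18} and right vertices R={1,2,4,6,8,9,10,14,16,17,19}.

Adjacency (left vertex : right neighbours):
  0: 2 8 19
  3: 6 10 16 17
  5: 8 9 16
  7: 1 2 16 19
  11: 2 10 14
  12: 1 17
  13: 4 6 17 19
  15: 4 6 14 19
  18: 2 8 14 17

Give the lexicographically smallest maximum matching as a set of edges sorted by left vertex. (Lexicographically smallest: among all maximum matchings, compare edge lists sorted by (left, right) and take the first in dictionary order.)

Lex-smallest maximum matching: {(0,2), (3,6), (5,8), (7,1), (11,10), (12,17), (13,4), (15,19), (18,14)}

|M| = 9 (so the lex-smallest maximum matching has 9 edges)
process left vertices in ascending order; for each, take the smallest-labelled available neighbour that still permits 9 edges overall, or leave it unmatched if none does
lex-smallest matching: {0-2, 3-6, 5-8, 7-1, 11-10, 12-17, 13-4, 15-19, 18-14}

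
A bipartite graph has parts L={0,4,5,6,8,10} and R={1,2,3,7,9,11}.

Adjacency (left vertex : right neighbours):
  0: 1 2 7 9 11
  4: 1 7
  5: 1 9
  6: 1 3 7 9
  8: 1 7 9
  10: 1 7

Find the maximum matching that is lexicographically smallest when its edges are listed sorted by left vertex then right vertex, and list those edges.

|M| = 5 (so the lex-smallest maximum matching has 5 edges)
process left vertices in ascending order; for each, take the smallest-labelled available neighbour that still permits 5 edges overall, or leave it unmatched if none does
lex-smallest matching: {0-2, 4-1, 5-9, 6-3, 8-7}

Lex-smallest maximum matching: {(0,2), (4,1), (5,9), (6,3), (8,7)}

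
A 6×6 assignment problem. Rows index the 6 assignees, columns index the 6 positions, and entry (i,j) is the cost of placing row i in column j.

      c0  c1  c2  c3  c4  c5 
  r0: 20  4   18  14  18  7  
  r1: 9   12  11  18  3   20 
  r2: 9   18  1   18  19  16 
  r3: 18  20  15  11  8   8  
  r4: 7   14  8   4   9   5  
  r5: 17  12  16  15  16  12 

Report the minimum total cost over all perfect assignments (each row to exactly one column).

optimal assignment: row0→col1 (cost 4), row1→col4 (cost 3), row2→col2 (cost 1), row3→col5 (cost 8), row4→col3 (cost 4), row5→col0 (cost 17)
total = 4 + 3 + 1 + 8 + 4 + 17 = 37

Minimum assignment cost: 37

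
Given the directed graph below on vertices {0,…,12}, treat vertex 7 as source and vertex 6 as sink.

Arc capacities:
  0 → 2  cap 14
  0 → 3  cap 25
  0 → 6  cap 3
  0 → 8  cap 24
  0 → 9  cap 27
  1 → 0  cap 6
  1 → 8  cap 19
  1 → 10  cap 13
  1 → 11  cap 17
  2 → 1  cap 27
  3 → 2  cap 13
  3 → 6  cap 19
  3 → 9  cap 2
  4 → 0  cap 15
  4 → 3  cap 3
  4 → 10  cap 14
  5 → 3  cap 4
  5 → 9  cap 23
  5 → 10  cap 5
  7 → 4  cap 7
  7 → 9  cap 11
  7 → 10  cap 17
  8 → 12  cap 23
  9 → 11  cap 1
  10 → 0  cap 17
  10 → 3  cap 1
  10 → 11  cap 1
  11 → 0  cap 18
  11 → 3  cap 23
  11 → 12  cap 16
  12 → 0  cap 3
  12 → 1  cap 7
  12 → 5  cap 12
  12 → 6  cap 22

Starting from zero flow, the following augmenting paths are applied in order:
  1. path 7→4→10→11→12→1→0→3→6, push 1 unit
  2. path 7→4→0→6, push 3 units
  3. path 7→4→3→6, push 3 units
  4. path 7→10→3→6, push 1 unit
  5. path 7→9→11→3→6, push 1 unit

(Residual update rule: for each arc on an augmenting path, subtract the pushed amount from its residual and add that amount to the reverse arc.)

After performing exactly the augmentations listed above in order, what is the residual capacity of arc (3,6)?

Residual capacity of (3,6): 13

after path 1 (7→4→10→11→12→1→0→3→6, push 1): res(3,6)=18
after path 2 (7→4→0→6, push 3): res(3,6)=18
after path 3 (7→4→3→6, push 3): res(3,6)=15
after path 4 (7→10→3→6, push 1): res(3,6)=14
after path 5 (7→9→11→3→6, push 1): res(3,6)=13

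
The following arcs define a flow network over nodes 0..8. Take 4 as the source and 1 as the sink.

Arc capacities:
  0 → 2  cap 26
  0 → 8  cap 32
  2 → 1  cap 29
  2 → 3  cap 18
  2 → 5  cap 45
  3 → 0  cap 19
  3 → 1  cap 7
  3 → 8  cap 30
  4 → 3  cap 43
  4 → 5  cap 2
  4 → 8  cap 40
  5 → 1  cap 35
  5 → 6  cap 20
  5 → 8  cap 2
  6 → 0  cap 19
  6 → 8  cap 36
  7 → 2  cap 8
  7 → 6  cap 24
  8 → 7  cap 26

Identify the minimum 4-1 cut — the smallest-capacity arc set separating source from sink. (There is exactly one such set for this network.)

Min-cut arcs: {(0,2), (3,1), (4,5), (7,2)} (total capacity 43)

augment #1: 4→3→1 push 7
augment #2: 4→5→1 push 2
augment #3: 4→3→0→2→1 push 19
augment #4: 4→8→7→2→1 push 8
augment #5: 4→8→7→6→0→2→1 push 2
augment #6: 4→8→7→6→0→2→5→1 push 5
max flow = 43; residual-reachable set from 4 gives S-side
cut edges (S→T): {(0,2), (3,1), (4,5), (7,2)} total cap 43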